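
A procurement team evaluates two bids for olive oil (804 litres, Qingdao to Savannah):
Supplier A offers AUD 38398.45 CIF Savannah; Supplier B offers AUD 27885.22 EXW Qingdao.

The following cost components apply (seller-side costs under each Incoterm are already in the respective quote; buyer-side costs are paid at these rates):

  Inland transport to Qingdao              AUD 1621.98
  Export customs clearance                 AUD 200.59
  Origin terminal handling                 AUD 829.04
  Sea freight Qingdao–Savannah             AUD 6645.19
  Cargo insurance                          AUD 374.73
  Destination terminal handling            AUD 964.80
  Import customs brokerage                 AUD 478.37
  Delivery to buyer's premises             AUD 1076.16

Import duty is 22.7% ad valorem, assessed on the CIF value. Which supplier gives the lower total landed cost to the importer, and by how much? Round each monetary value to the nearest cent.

Supplier A (CIF):
The CIF price already equals the CIF value: 38398.45
Import duty = 38398.45 × 22.7% = 8716.45
Buyer bears (A): 964.80 + 478.37 + 1076.16 = 2519.33
Landed cost (A) = invoice 38398.45 + 2519.33 + duty 8716.45 = 49634.23
Supplier B (EXW):
CIF value = EXW price + inland to port + export clearance + origin terminal + freight + insurance = 27885.22 + 1621.98 + 200.59 + 829.04 + 6645.19 + 374.73 = 37556.75
Import duty = 37556.75 × 22.7% = 8525.38
Buyer bears (B): 1621.98 + 200.59 + 829.04 + 6645.19 + 374.73 + 964.80 + 478.37 + 1076.16 = 12190.86
Landed cost (B) = invoice 27885.22 + 12190.86 + duty 8525.38 = 48601.46
Difference = |49634.23 − 48601.46| = 1032.77

Supplier B is cheaper by AUD 1032.77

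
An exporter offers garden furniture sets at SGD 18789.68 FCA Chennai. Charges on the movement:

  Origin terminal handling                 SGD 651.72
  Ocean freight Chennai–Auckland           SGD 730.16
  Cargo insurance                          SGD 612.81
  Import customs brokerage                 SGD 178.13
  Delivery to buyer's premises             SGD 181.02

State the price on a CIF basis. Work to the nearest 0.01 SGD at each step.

Not relevant to the conversion: delivery, brokerage — on the buyer under both terms; not part of either seller's price.
From FCA to CIF, the seller additionally bears: origin terminal, freight, insurance.
CIF price = 18789.68 + 651.72 + 730.16 + 612.81 = 20784.37

CIF price: SGD 20784.37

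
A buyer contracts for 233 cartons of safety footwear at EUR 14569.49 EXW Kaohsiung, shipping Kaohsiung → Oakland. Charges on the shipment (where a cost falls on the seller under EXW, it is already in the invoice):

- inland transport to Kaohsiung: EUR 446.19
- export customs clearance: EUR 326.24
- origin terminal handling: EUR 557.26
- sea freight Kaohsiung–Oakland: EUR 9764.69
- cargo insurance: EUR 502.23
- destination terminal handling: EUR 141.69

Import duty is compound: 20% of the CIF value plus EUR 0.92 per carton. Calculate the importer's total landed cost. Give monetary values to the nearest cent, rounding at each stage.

Total landed cost: EUR 31755.37

EXW: the seller makes goods available at their premises; the buyer bears all onward costs.
CIF value = EXW price + inland to port + export clearance + origin terminal + freight + insurance = 14569.49 + 446.19 + 326.24 + 557.26 + 9764.69 + 502.23 = 26166.10
Ad valorem component: 26166.10 × 20% = 5233.22
Specific component: 233 × 0.92 = 214.36
Import duty = 5233.22 + 214.36 = 5447.58
Buyer bears: inland to port 446.19 + export clearance 326.24 + origin terminal 557.26 + freight 9764.69 + insurance 502.23 + destination terminal 141.69 + duty 5447.58 = 17185.88
Landed cost = invoice 14569.49 + 17185.88 = 31755.37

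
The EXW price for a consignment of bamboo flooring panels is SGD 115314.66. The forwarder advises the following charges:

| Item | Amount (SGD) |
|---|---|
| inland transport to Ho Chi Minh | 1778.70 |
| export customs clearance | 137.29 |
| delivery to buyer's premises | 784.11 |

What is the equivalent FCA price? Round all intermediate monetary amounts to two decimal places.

FCA price: SGD 117230.65

Not relevant to the conversion: delivery — on the buyer under both terms; not part of either seller's price.
From EXW to FCA, the seller additionally bears: inland to port, export clearance.
FCA price = 115314.66 + 1778.70 + 137.29 = 117230.65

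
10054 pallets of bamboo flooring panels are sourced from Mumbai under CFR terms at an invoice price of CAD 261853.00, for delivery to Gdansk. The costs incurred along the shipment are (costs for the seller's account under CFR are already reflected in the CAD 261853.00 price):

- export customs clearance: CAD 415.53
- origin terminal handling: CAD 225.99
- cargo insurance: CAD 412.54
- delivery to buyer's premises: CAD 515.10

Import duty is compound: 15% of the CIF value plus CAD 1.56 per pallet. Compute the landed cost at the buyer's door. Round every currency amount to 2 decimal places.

Total landed cost: CAD 317804.71

CFR: the seller pays costs through ocean freight to the destination port, but not insurance.
Already in the invoice (seller's account under CFR): export clearance, origin terminal — exclude.
CIF value = CFR price + insurance = 261853.00 + 412.54 = 262265.54
Ad valorem component: 262265.54 × 15% = 39339.83
Specific component: 10054 × 1.56 = 15684.24
Import duty = 39339.83 + 15684.24 = 55024.07
Buyer bears: insurance 412.54 + delivery 515.10 + duty 55024.07 = 55951.71
Landed cost = invoice 261853.00 + 55951.71 = 317804.71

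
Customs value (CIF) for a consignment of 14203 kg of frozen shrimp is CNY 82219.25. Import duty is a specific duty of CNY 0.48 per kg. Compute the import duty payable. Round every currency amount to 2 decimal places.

Import duty: CNY 6817.44

Import duty = 14203 × 0.48 = 6817.44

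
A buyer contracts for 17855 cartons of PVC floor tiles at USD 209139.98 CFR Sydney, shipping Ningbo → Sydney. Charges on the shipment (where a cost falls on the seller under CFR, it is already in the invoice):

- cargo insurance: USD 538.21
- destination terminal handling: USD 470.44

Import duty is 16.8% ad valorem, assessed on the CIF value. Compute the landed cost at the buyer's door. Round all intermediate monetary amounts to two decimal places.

Total landed cost: USD 245374.57

CFR: the seller pays costs through ocean freight to the destination port, but not insurance.
CIF value = CFR price + insurance = 209139.98 + 538.21 = 209678.19
Import duty = 209678.19 × 16.8% = 35225.94
Buyer bears: insurance 538.21 + destination terminal 470.44 + duty 35225.94 = 36234.59
Landed cost = invoice 209139.98 + 36234.59 = 245374.57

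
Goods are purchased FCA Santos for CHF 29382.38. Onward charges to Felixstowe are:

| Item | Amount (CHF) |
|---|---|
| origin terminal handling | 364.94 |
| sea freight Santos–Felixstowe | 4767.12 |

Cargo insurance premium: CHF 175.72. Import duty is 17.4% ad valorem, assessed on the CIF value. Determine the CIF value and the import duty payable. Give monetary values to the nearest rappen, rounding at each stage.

CIF value: CHF 34690.16; import duty: CHF 6036.09

CIF = FCA price + pre-shipment costs + freight + insurance
CIF = 29382.38 + 364.94 + 4767.12 + 175.72 = 34690.16
Import duty = 34690.16 × 17.4% = 6036.09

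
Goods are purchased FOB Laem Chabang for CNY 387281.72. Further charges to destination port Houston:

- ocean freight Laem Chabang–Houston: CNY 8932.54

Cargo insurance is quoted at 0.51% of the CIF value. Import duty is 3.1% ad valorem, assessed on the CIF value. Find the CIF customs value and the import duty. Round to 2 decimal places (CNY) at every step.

CIF value: CNY 398245.31; import duty: CNY 12345.60

Let C be the CIF value. C = FOB price + freight + 0.51% × C
C − 0.51% × C = 387281.72 + 8932.54
0.9949 × C = 396214.26
C = 396214.26 / 0.9949 = 398245.31
Insurance premium = 0.51% × 398245.31 = 2031.05
Import duty = 398245.31 × 3.1% = 12345.60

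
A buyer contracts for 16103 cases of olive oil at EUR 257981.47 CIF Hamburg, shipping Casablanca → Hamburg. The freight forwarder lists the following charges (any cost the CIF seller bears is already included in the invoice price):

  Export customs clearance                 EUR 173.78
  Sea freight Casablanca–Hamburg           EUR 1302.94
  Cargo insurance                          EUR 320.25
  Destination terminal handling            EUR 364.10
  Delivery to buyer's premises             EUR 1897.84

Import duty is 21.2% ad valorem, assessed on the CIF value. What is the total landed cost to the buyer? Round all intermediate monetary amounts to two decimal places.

CIF: the seller pays costs through ocean freight and marine insurance to the destination port.
Already in the invoice (seller's account under CIF): export clearance, freight, insurance — exclude.
The CIF price already equals the CIF value: 257981.47
Import duty = 257981.47 × 21.2% = 54692.07
Buyer bears: destination terminal 364.10 + delivery 1897.84 + duty 54692.07 = 56954.01
Landed cost = invoice 257981.47 + 56954.01 = 314935.48

Total landed cost: EUR 314935.48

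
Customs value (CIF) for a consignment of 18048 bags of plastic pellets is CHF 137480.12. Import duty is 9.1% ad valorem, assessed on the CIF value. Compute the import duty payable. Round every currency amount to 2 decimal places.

Import duty = 137480.12 × 9.1% = 12510.69

Import duty: CHF 12510.69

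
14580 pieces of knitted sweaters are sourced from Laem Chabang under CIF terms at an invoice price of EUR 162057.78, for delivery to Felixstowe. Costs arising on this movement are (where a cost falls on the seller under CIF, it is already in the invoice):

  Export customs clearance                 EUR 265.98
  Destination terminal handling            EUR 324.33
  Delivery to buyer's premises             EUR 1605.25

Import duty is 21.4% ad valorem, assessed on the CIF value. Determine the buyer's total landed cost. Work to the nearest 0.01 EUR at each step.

Total landed cost: EUR 198667.72

CIF: the seller pays costs through ocean freight and marine insurance to the destination port.
Already in the invoice (seller's account under CIF): export clearance — exclude.
The CIF price already equals the CIF value: 162057.78
Import duty = 162057.78 × 21.4% = 34680.36
Buyer bears: destination terminal 324.33 + delivery 1605.25 + duty 34680.36 = 36609.94
Landed cost = invoice 162057.78 + 36609.94 = 198667.72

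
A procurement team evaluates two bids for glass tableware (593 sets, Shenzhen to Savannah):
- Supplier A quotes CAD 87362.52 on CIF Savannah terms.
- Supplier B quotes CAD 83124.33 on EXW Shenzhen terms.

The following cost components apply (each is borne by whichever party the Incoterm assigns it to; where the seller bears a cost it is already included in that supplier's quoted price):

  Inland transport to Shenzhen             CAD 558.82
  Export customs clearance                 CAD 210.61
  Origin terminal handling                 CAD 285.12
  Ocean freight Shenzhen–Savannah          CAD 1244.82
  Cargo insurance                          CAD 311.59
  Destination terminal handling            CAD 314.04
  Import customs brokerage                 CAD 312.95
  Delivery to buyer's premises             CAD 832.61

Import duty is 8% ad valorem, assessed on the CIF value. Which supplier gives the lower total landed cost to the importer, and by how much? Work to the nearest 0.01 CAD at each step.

Supplier B is cheaper by CAD 1757.41

Supplier A (CIF):
The CIF price already equals the CIF value: 87362.52
Import duty = 87362.52 × 8% = 6989.00
Buyer bears (A): 314.04 + 312.95 + 832.61 = 1459.60
Landed cost (A) = invoice 87362.52 + 1459.60 + duty 6989.00 = 95811.12
Supplier B (EXW):
CIF value = EXW price + inland to port + export clearance + origin terminal + freight + insurance = 83124.33 + 558.82 + 210.61 + 285.12 + 1244.82 + 311.59 = 85735.29
Import duty = 85735.29 × 8% = 6858.82
Buyer bears (B): 558.82 + 210.61 + 285.12 + 1244.82 + 311.59 + 314.04 + 312.95 + 832.61 = 4070.56
Landed cost (B) = invoice 83124.33 + 4070.56 + duty 6858.82 = 94053.71
Difference = |95811.12 − 94053.71| = 1757.41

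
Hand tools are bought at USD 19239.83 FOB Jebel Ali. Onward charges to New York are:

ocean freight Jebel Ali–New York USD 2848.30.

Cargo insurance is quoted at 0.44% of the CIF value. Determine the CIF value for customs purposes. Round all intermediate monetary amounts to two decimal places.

Let C be the CIF value. C = FOB price + freight + 0.44% × C
C − 0.44% × C = 19239.83 + 2848.30
0.9956 × C = 22088.13
C = 22088.13 / 0.9956 = 22185.75
Insurance premium = 0.44% × 22185.75 = 97.62

CIF value: USD 22185.75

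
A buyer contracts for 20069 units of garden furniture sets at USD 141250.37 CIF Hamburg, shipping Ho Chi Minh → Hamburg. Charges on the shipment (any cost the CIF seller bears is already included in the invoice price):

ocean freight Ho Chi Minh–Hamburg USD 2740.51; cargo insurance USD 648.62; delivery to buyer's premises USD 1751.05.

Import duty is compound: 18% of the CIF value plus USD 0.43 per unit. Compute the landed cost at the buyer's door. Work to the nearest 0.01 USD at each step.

Total landed cost: USD 177056.16

CIF: the seller pays costs through ocean freight and marine insurance to the destination port.
Already in the invoice (seller's account under CIF): freight, insurance — exclude.
The CIF price already equals the CIF value: 141250.37
Ad valorem component: 141250.37 × 18% = 25425.07
Specific component: 20069 × 0.43 = 8629.67
Import duty = 25425.07 + 8629.67 = 34054.74
Buyer bears: delivery 1751.05 + duty 34054.74 = 35805.79
Landed cost = invoice 141250.37 + 35805.79 = 177056.16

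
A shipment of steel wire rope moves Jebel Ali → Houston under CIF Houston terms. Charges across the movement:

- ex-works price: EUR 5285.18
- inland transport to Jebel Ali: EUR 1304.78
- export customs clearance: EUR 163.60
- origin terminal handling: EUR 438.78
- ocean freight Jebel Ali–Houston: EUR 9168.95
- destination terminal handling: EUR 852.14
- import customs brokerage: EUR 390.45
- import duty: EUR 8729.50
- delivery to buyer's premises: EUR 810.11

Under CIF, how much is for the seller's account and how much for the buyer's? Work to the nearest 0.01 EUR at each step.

Seller: EUR 16361.29; buyer: EUR 10782.20

CIF: the seller pays costs through ocean freight and marine insurance to the destination port.
Seller's account: goods 5285.18 + inland to port 1304.78 + export clearance 163.60 + origin terminal 438.78 + freight 9168.95 = 16361.29
Buyer's account: destination terminal 852.14 + brokerage 390.45 + duty 8729.50 + delivery 810.11 = 10782.20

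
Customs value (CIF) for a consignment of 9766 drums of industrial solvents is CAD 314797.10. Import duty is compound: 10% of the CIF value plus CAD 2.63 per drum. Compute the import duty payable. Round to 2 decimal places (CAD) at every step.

Ad valorem component: 314797.10 × 10% = 31479.71
Specific component: 9766 × 2.63 = 25684.58
Import duty = 31479.71 + 25684.58 = 57164.29

Import duty: CAD 57164.29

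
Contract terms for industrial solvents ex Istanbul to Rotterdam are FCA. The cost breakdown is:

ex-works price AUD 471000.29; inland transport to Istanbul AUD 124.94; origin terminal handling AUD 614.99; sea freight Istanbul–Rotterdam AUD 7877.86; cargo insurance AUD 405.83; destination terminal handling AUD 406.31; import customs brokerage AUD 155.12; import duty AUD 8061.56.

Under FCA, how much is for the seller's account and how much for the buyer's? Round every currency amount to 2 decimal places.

Seller: AUD 471125.23; buyer: AUD 17521.67

FCA: the seller delivers export-cleared goods to the carrier; the buyer bears costs from that point.
Seller's account: goods 471000.29 + inland to port 124.94 = 471125.23
Buyer's account: origin terminal 614.99 + freight 7877.86 + insurance 405.83 + destination terminal 406.31 + brokerage 155.12 + duty 8061.56 = 17521.67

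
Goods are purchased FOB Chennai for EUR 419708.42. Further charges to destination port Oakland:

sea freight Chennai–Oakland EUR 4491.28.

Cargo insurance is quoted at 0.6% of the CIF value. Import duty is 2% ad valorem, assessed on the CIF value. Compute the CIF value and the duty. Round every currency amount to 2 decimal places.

Let C be the CIF value. C = FOB price + freight + 0.6% × C
C − 0.6% × C = 419708.42 + 4491.28
0.994 × C = 424199.70
C = 424199.70 / 0.994 = 426760.26
Insurance premium = 0.6% × 426760.26 = 2560.56
Import duty = 426760.26 × 2% = 8535.21

CIF value: EUR 426760.26; import duty: EUR 8535.21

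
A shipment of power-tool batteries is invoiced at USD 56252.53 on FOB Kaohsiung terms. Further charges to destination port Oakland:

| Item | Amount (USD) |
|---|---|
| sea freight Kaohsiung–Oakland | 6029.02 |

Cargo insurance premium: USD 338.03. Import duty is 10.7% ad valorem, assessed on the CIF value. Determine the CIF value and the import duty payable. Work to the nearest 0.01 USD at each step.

CIF = FOB price + freight + insurance
CIF = 56252.53 + 6029.02 + 338.03 = 62619.58
Import duty = 62619.58 × 10.7% = 6700.30

CIF value: USD 62619.58; import duty: USD 6700.30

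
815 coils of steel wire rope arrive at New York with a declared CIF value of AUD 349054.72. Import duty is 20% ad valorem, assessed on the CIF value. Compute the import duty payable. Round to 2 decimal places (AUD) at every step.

Import duty: AUD 69810.94

Import duty = 349054.72 × 20% = 69810.94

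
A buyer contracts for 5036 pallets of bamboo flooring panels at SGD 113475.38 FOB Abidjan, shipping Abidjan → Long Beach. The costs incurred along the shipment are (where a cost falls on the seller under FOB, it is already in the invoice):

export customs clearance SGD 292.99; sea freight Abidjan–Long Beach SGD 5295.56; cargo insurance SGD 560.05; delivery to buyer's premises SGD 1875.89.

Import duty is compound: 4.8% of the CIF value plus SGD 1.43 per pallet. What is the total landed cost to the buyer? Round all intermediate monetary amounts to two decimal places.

FOB: the seller bears costs until goods are on board at the origin port; the buyer bears freight, insurance and all costs thereafter.
Already in the invoice (seller's account under FOB): export clearance — exclude.
CIF value = FOB price + freight + insurance = 113475.38 + 5295.56 + 560.05 = 119330.99
Ad valorem component: 119330.99 × 4.8% = 5727.89
Specific component: 5036 × 1.43 = 7201.48
Import duty = 5727.89 + 7201.48 = 12929.37
Buyer bears: freight 5295.56 + insurance 560.05 + delivery 1875.89 + duty 12929.37 = 20660.87
Landed cost = invoice 113475.38 + 20660.87 = 134136.25

Total landed cost: SGD 134136.25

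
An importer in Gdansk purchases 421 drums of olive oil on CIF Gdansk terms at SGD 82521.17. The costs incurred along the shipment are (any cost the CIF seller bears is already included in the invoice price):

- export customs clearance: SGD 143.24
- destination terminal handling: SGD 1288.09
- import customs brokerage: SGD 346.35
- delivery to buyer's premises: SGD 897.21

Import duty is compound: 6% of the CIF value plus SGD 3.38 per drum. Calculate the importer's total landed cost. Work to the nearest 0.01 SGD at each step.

Total landed cost: SGD 91427.07

CIF: the seller pays costs through ocean freight and marine insurance to the destination port.
Already in the invoice (seller's account under CIF): export clearance — exclude.
The CIF price already equals the CIF value: 82521.17
Ad valorem component: 82521.17 × 6% = 4951.27
Specific component: 421 × 3.38 = 1422.98
Import duty = 4951.27 + 1422.98 = 6374.25
Buyer bears: destination terminal 1288.09 + brokerage 346.35 + delivery 897.21 + duty 6374.25 = 8905.90
Landed cost = invoice 82521.17 + 8905.90 = 91427.07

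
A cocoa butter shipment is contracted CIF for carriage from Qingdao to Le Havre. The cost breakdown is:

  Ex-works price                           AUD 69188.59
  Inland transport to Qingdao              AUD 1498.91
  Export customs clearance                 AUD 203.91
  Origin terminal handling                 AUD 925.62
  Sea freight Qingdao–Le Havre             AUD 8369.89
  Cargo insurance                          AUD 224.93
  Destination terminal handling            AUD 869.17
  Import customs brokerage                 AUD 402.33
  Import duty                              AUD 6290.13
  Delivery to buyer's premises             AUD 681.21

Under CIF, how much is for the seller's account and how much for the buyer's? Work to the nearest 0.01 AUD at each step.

Seller: AUD 80411.85; buyer: AUD 8242.84

CIF: the seller pays costs through ocean freight and marine insurance to the destination port.
Seller's account: goods 69188.59 + inland to port 1498.91 + export clearance 203.91 + origin terminal 925.62 + freight 8369.89 + insurance 224.93 = 80411.85
Buyer's account: destination terminal 869.17 + brokerage 402.33 + duty 6290.13 + delivery 681.21 = 8242.84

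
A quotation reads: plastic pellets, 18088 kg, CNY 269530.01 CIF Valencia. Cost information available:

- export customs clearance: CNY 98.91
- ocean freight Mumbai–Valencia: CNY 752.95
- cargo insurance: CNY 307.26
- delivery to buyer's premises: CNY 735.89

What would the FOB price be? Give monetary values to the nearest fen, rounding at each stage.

Not relevant to the conversion: export clearance — on the seller under both CIF and FOB; already in the CIF price and stays in the FOB price. delivery — on the buyer under both terms; not part of either seller's price.
From CIF to FOB, the seller no longer bears: freight, insurance.
FOB price = 269530.01 − 752.95 − 307.26 = 268469.80

FOB price: CNY 268469.80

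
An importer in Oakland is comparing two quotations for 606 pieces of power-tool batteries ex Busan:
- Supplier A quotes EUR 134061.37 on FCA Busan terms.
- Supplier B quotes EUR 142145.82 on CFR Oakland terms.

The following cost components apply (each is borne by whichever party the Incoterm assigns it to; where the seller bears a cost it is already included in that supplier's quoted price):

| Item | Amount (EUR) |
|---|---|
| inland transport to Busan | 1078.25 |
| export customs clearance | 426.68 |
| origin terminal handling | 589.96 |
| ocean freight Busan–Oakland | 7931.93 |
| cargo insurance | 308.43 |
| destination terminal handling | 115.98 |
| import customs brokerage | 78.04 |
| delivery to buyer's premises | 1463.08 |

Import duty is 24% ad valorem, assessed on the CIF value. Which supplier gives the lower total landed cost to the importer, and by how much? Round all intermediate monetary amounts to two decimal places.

Supplier B is cheaper by EUR 542.43

Supplier A (FCA):
CIF value = FCA price + origin terminal + freight + insurance = 134061.37 + 589.96 + 7931.93 + 308.43 = 142891.69
Import duty = 142891.69 × 24% = 34294.01
Buyer bears (A): 589.96 + 7931.93 + 308.43 + 115.98 + 78.04 + 1463.08 = 10487.42
Landed cost (A) = invoice 134061.37 + 10487.42 + duty 34294.01 = 178842.80
Supplier B (CFR):
CIF value = CFR price + insurance = 142145.82 + 308.43 = 142454.25
Import duty = 142454.25 × 24% = 34189.02
Buyer bears (B): 308.43 + 115.98 + 78.04 + 1463.08 = 1965.53
Landed cost (B) = invoice 142145.82 + 1965.53 + duty 34189.02 = 178300.37
Difference = |178842.80 − 178300.37| = 542.43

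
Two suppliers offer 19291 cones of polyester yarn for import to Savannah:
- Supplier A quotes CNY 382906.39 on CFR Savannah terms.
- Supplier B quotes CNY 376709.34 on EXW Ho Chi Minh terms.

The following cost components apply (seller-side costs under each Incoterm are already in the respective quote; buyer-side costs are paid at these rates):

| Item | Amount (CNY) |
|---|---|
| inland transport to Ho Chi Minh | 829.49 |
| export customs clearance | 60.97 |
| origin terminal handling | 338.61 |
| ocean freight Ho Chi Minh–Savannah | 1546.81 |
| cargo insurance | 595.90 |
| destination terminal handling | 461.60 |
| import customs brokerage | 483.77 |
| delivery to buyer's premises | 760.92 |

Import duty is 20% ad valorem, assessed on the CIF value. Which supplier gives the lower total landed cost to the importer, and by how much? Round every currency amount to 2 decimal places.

Supplier A (CFR):
CIF value = CFR price + insurance = 382906.39 + 595.90 = 383502.29
Import duty = 383502.29 × 20% = 76700.46
Buyer bears (A): 595.90 + 461.60 + 483.77 + 760.92 = 2302.19
Landed cost (A) = invoice 382906.39 + 2302.19 + duty 76700.46 = 461909.04
Supplier B (EXW):
CIF value = EXW price + inland to port + export clearance + origin terminal + freight + insurance = 376709.34 + 829.49 + 60.97 + 338.61 + 1546.81 + 595.90 = 380081.12
Import duty = 380081.12 × 20% = 76016.22
Buyer bears (B): 829.49 + 60.97 + 338.61 + 1546.81 + 595.90 + 461.60 + 483.77 + 760.92 = 5078.07
Landed cost (B) = invoice 376709.34 + 5078.07 + duty 76016.22 = 457803.63
Difference = |461909.04 − 457803.63| = 4105.41

Supplier B is cheaper by CNY 4105.41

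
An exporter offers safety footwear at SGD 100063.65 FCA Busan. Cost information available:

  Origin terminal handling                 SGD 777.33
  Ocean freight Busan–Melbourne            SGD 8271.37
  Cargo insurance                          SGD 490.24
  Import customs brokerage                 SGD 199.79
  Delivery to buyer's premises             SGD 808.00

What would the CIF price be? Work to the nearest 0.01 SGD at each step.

CIF price: SGD 109602.59

Not relevant to the conversion: brokerage, delivery — on the buyer under both terms; not part of either seller's price.
From FCA to CIF, the seller additionally bears: origin terminal, freight, insurance.
CIF price = 100063.65 + 777.33 + 8271.37 + 490.24 = 109602.59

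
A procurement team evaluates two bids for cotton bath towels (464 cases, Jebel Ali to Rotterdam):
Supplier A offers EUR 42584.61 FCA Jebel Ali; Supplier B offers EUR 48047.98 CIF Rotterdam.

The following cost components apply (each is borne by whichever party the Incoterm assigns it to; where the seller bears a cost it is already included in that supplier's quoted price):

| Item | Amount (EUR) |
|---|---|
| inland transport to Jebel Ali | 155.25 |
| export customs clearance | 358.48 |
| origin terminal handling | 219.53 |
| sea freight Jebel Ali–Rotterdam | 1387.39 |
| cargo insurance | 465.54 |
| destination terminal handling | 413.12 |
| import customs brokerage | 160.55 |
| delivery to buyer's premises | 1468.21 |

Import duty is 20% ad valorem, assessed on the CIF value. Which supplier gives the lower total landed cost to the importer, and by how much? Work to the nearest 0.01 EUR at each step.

Supplier A (FCA):
CIF value = FCA price + origin terminal + freight + insurance = 42584.61 + 219.53 + 1387.39 + 465.54 = 44657.07
Import duty = 44657.07 × 20% = 8931.41
Buyer bears (A): 219.53 + 1387.39 + 465.54 + 413.12 + 160.55 + 1468.21 = 4114.34
Landed cost (A) = invoice 42584.61 + 4114.34 + duty 8931.41 = 55630.36
Supplier B (CIF):
The CIF price already equals the CIF value: 48047.98
Import duty = 48047.98 × 20% = 9609.60
Buyer bears (B): 413.12 + 160.55 + 1468.21 = 2041.88
Landed cost (B) = invoice 48047.98 + 2041.88 + duty 9609.60 = 59699.46
Difference = |55630.36 − 59699.46| = 4069.10

Supplier A is cheaper by EUR 4069.10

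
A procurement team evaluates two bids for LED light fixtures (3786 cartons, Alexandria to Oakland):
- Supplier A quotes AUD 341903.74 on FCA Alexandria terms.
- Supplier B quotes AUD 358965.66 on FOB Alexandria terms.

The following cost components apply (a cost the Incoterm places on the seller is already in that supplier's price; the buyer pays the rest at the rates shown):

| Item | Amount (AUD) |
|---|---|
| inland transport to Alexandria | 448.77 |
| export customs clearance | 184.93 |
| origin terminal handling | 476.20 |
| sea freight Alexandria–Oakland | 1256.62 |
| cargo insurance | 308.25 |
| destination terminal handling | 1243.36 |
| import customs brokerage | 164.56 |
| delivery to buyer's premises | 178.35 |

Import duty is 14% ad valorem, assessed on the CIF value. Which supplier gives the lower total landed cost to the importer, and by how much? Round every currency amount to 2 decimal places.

Supplier A is cheaper by AUD 18907.72

Supplier A (FCA):
CIF value = FCA price + origin terminal + freight + insurance = 341903.74 + 476.20 + 1256.62 + 308.25 = 343944.81
Import duty = 343944.81 × 14% = 48152.27
Buyer bears (A): 476.20 + 1256.62 + 308.25 + 1243.36 + 164.56 + 178.35 = 3627.34
Landed cost (A) = invoice 341903.74 + 3627.34 + duty 48152.27 = 393683.35
Supplier B (FOB):
CIF value = FOB price + freight + insurance = 358965.66 + 1256.62 + 308.25 = 360530.53
Import duty = 360530.53 × 14% = 50474.27
Buyer bears (B): 1256.62 + 308.25 + 1243.36 + 164.56 + 178.35 = 3151.14
Landed cost (B) = invoice 358965.66 + 3151.14 + duty 50474.27 = 412591.07
Difference = |393683.35 − 412591.07| = 18907.72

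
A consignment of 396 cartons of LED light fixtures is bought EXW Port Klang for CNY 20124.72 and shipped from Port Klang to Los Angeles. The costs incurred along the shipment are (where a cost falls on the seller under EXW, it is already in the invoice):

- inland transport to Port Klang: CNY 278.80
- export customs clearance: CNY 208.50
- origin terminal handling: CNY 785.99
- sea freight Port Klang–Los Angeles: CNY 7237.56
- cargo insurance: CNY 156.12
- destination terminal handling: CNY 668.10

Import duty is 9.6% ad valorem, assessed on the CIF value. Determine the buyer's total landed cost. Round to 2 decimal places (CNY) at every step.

EXW: the seller makes goods available at their premises; the buyer bears all onward costs.
CIF value = EXW price + inland to port + export clearance + origin terminal + freight + insurance = 20124.72 + 278.80 + 208.50 + 785.99 + 7237.56 + 156.12 = 28791.69
Import duty = 28791.69 × 9.6% = 2764.00
Buyer bears: inland to port 278.80 + export clearance 208.50 + origin terminal 785.99 + freight 7237.56 + insurance 156.12 + destination terminal 668.10 + duty 2764.00 = 12099.07
Landed cost = invoice 20124.72 + 12099.07 = 32223.79

Total landed cost: CNY 32223.79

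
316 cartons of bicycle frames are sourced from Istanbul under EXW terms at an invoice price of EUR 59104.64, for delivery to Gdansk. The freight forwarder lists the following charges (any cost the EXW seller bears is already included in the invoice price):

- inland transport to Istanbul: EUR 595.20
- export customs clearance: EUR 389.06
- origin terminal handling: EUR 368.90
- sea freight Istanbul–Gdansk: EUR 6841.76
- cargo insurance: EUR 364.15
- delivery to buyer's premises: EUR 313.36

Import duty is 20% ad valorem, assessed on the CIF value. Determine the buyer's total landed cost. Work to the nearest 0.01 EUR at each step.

EXW: the seller makes goods available at their premises; the buyer bears all onward costs.
CIF value = EXW price + inland to port + export clearance + origin terminal + freight + insurance = 59104.64 + 595.20 + 389.06 + 368.90 + 6841.76 + 364.15 = 67663.71
Import duty = 67663.71 × 20% = 13532.74
Buyer bears: inland to port 595.20 + export clearance 389.06 + origin terminal 368.90 + freight 6841.76 + insurance 364.15 + delivery 313.36 + duty 13532.74 = 22405.17
Landed cost = invoice 59104.64 + 22405.17 = 81509.81

Total landed cost: EUR 81509.81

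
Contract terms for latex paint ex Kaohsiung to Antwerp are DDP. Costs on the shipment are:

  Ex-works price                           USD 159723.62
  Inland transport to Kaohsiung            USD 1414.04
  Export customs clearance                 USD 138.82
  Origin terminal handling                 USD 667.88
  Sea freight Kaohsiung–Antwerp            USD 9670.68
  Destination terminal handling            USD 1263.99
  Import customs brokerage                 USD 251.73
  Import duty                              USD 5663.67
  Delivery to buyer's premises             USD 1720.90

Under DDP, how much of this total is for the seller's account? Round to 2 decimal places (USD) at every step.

Seller's account: USD 180515.33

DDP: the seller bears all costs including import duty.
Seller's account: goods 159723.62 + inland to port 1414.04 + export clearance 138.82 + origin terminal 667.88 + freight 9670.68 + destination terminal 1263.99 + brokerage 251.73 + duty 5663.67 + delivery 1720.90 = 180515.33
Buyer's account: 0.00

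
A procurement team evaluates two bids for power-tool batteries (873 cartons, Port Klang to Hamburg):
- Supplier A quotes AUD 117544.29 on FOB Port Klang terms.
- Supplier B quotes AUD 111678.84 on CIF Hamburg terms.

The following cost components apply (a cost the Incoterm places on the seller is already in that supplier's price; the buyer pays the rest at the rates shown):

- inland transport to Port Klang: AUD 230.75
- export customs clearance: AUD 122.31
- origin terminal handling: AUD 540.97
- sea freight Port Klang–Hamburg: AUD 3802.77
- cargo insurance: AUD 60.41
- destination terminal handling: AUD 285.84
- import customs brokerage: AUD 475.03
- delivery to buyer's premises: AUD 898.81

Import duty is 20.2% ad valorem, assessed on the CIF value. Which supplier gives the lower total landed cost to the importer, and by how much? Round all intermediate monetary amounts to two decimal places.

Supplier A (FOB):
CIF value = FOB price + freight + insurance = 117544.29 + 3802.77 + 60.41 = 121407.47
Import duty = 121407.47 × 20.2% = 24524.31
Buyer bears (A): 3802.77 + 60.41 + 285.84 + 475.03 + 898.81 = 5522.86
Landed cost (A) = invoice 117544.29 + 5522.86 + duty 24524.31 = 147591.46
Supplier B (CIF):
The CIF price already equals the CIF value: 111678.84
Import duty = 111678.84 × 20.2% = 22559.13
Buyer bears (B): 285.84 + 475.03 + 898.81 = 1659.68
Landed cost (B) = invoice 111678.84 + 1659.68 + duty 22559.13 = 135897.65
Difference = |147591.46 − 135897.65| = 11693.81

Supplier B is cheaper by AUD 11693.81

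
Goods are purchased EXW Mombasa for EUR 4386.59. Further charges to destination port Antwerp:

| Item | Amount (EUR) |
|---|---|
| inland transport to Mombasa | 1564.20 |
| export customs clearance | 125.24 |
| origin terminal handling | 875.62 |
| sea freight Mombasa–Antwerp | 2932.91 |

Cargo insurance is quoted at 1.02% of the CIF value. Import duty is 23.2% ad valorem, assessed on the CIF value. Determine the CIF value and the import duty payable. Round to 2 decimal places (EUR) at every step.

Let C be the CIF value. C = EXW price + pre-shipment costs + freight + 1.02% × C
C − 1.02% × C = 4386.59 + 1564.20 + 125.24 + 875.62 + 2932.91
0.9898 × C = 9884.56
C = 9884.56 / 0.9898 = 9986.42
Insurance premium = 1.02% × 9986.42 = 101.86
Import duty = 9986.42 × 23.2% = 2316.85

CIF value: EUR 9986.42; import duty: EUR 2316.85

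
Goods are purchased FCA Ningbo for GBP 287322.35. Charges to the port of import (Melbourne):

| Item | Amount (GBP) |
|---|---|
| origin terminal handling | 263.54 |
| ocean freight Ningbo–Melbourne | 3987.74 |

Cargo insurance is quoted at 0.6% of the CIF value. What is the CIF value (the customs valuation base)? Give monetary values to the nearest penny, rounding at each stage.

Let C be the CIF value. C = FCA price + pre-shipment costs + freight + 0.6% × C
C − 0.6% × C = 287322.35 + 263.54 + 3987.74
0.994 × C = 291573.63
C = 291573.63 / 0.994 = 293333.63
Insurance premium = 0.6% × 293333.63 = 1760.00

CIF value: GBP 293333.63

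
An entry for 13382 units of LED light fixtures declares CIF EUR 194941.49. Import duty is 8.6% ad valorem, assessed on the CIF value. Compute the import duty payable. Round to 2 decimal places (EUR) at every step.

Import duty = 194941.49 × 8.6% = 16764.97

Import duty: EUR 16764.97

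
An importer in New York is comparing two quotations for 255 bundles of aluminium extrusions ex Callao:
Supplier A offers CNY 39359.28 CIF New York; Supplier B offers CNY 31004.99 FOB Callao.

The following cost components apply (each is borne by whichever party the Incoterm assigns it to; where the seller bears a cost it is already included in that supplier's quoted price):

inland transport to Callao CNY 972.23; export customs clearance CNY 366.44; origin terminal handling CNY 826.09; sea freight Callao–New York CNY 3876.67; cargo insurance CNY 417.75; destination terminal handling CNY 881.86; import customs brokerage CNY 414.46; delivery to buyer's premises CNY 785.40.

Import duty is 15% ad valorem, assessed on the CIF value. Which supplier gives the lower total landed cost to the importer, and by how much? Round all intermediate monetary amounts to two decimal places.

Supplier B is cheaper by CNY 4668.85

Supplier A (CIF):
The CIF price already equals the CIF value: 39359.28
Import duty = 39359.28 × 15% = 5903.89
Buyer bears (A): 881.86 + 414.46 + 785.40 = 2081.72
Landed cost (A) = invoice 39359.28 + 2081.72 + duty 5903.89 = 47344.89
Supplier B (FOB):
CIF value = FOB price + freight + insurance = 31004.99 + 3876.67 + 417.75 = 35299.41
Import duty = 35299.41 × 15% = 5294.91
Buyer bears (B): 3876.67 + 417.75 + 881.86 + 414.46 + 785.40 = 6376.14
Landed cost (B) = invoice 31004.99 + 6376.14 + duty 5294.91 = 42676.04
Difference = |47344.89 − 42676.04| = 4668.85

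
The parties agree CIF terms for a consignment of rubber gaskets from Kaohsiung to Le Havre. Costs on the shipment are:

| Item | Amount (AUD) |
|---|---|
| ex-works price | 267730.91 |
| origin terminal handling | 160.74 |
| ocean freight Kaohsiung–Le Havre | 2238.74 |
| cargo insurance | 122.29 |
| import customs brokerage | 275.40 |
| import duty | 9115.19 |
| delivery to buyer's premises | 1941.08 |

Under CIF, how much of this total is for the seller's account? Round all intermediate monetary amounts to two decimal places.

Seller's account: AUD 270252.68

CIF: the seller pays costs through ocean freight and marine insurance to the destination port.
Seller's account: goods 267730.91 + origin terminal 160.74 + freight 2238.74 + insurance 122.29 = 270252.68
Buyer's account: brokerage 275.40 + duty 9115.19 + delivery 1941.08 = 11331.67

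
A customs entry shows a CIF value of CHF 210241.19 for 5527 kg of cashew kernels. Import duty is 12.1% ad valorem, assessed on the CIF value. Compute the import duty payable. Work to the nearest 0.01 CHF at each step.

Import duty = 210241.19 × 12.1% = 25439.18

Import duty: CHF 25439.18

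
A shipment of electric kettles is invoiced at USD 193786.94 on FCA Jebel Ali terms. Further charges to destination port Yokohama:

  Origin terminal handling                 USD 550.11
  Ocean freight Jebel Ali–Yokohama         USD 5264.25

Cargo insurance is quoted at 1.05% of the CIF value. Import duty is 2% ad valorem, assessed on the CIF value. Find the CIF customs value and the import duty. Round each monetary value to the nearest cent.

Let C be the CIF value. C = FCA price + pre-shipment costs + freight + 1.05% × C
C − 1.05% × C = 193786.94 + 550.11 + 5264.25
0.9895 × C = 199601.30
C = 199601.30 / 0.9895 = 201719.35
Insurance premium = 1.05% × 201719.35 = 2118.05
Import duty = 201719.35 × 2% = 4034.39

CIF value: USD 201719.35; import duty: USD 4034.39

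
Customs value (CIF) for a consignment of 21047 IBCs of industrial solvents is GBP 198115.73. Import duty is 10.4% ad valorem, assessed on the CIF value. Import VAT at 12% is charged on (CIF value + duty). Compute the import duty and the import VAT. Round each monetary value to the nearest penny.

Import duty: GBP 20604.04; import VAT: GBP 26246.37

Import duty = 198115.73 × 10.4% = 20604.04
VAT base = CIF + duty = 198115.73 + 20604.04 = 218719.77
Import VAT = 218719.77 × 12% = 26246.37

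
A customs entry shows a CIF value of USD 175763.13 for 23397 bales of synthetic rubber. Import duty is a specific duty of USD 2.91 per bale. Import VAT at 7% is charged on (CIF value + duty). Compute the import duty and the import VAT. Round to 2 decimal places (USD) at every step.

Import duty: USD 68085.27; import VAT: USD 17069.39

Import duty = 23397 × 2.91 = 68085.27
VAT base = CIF + duty = 175763.13 + 68085.27 = 243848.40
Import VAT = 243848.40 × 7% = 17069.39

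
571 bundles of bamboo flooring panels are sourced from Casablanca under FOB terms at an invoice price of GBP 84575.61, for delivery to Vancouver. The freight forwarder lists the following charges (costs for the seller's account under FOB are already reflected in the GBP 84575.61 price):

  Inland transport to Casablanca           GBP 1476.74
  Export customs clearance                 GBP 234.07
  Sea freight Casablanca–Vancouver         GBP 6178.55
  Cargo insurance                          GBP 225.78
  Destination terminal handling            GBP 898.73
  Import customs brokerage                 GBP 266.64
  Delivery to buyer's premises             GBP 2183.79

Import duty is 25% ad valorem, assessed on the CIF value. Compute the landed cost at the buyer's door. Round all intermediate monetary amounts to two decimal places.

Total landed cost: GBP 117074.09

FOB: the seller bears costs until goods are on board at the origin port; the buyer bears freight, insurance and all costs thereafter.
Already in the invoice (seller's account under FOB): inland to port, export clearance — exclude.
CIF value = FOB price + freight + insurance = 84575.61 + 6178.55 + 225.78 = 90979.94
Import duty = 90979.94 × 25% = 22744.99
Buyer bears: freight 6178.55 + insurance 225.78 + destination terminal 898.73 + brokerage 266.64 + delivery 2183.79 + duty 22744.99 = 32498.48
Landed cost = invoice 84575.61 + 32498.48 = 117074.09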